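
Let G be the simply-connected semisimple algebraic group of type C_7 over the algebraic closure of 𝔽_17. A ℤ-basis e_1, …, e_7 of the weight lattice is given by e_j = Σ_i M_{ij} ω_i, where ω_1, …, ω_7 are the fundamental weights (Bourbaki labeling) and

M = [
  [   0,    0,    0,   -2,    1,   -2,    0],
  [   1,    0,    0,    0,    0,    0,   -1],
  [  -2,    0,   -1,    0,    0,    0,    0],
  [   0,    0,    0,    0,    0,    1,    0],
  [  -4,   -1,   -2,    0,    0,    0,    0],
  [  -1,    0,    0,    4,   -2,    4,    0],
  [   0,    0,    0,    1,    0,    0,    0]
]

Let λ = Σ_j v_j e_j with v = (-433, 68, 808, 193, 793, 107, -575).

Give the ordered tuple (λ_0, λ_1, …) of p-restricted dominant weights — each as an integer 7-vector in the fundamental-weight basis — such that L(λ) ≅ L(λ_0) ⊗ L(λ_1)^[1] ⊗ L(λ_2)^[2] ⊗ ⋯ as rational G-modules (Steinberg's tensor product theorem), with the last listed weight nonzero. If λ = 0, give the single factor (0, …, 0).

((6, 6, 7, 5, 14, 13, 6), (11, 8, 3, 6, 2, 2, 11))

Converting to the ω-basis (c_i = row i of M dotted with v = (-433, 68, 808, 193, 793, 107, -575)):
  c_1 = (0)·(-433) + (0)·(68) + (0)·(808) + (-2)·(193) + (1)·(793) + (-2)·(107) + (0)·(-575) = 193
  c_2 = (1)·(-433) + (0)·(68) + (0)·(808) + (0)·(193) + (0)·(793) + (0)·(107) + (-1)·(-575) = 142
  c_3 = (-2)·(-433) + (0)·(68) + (-1)·(808) + (0)·(193) + (0)·(793) + (0)·(107) + (0)·(-575) = 58
  c_4 = (0)·(-433) + (0)·(68) + (0)·(808) + (0)·(193) + (0)·(793) + (1)·(107) + (0)·(-575) = 107
  c_5 = (-4)·(-433) + (-1)·(68) + (-2)·(808) + (0)·(193) + (0)·(793) + (0)·(107) + (0)·(-575) = 48
  c_6 = (-1)·(-433) + (0)·(68) + (0)·(808) + (4)·(193) + (-2)·(793) + (4)·(107) + (0)·(-575) = 47
  c_7 = (0)·(-433) + (0)·(68) + (0)·(808) + (1)·(193) + (0)·(793) + (0)·(107) + (0)·(-575) = 193
p = 17; digits c_i = Σ_j d_{ij}·17^j, 0 ≤ d_{ij} < 17:
  c_1 = 193 = 6·17^0 + 11·17^1
  c_2 = 142 = 6·17^0 + 8·17^1
  c_3 = 58 = 7·17^0 + 3·17^1
  c_4 = 107 = 5·17^0 + 6·17^1
  c_5 = 48 = 14·17^0 + 2·17^1
  c_6 = 47 = 13·17^0 + 2·17^1
  c_7 = 193 = 6·17^0 + 11·17^1
λ_0 = (6, 6, 7, 5, 14, 13, 6)
λ_1 = (11, 8, 3, 6, 2, 2, 11)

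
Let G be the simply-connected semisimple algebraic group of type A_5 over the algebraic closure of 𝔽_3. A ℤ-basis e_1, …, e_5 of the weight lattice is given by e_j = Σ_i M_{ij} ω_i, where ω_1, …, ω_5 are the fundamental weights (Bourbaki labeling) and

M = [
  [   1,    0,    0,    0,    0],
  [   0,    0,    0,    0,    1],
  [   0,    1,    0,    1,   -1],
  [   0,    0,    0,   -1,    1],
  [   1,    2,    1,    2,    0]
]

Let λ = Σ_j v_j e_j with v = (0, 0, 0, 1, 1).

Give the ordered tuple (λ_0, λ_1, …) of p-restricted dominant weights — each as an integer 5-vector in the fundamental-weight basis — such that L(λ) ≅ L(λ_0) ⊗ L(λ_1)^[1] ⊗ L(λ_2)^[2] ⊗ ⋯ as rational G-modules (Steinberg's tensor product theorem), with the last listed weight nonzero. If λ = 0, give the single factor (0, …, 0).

Compute c_i = Σ_j M_{ij} v_j with v = (0, 0, 0, 1, 1):
  c_1 = (1)·(0) + (0)·(0) + (0)·(0) + (0)·(1) + (0)·(1) = 0
  c_2 = (0)·(0) + (0)·(0) + (0)·(0) + (0)·(1) + (1)·(1) = 1
  c_3 = (0)·(0) + (1)·(0) + (0)·(0) + (1)·(1) + (-1)·(1) = 0
  c_4 = (0)·(0) + (0)·(0) + (0)·(0) + (-1)·(1) + (1)·(1) = 0
  c_5 = (1)·(0) + (2)·(0) + (1)·(0) + (2)·(1) + (0)·(1) = 2
Expand coordinatewise in base 3:
  c_1 = 0
  c_2 = 1 = 1·3^0
  c_3 = 0
  c_4 = 0
  c_5 = 2 = 2·3^0
Factor λ_0 = (0, 1, 0, 0, 2)

((0, 1, 0, 0, 2),)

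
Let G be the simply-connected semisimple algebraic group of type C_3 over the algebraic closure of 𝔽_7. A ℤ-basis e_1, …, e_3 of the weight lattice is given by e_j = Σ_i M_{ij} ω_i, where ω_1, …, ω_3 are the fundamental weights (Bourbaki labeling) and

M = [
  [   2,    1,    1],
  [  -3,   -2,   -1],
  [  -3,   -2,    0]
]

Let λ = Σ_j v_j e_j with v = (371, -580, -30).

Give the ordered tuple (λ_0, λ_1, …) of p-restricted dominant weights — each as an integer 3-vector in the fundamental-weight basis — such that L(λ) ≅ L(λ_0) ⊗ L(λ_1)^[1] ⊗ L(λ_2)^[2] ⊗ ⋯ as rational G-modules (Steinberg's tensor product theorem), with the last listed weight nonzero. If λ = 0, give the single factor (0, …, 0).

((6, 0, 5), (4, 4, 6), (2, 1, 0))

ω-coordinates c = M·v, v = (371, -580, -30):
  c_1 = 2·371 + (1)·(-580) + (1)·(-30) = 132
  c_2 = (-3)·(371) + (-2)·(-580) + (-1)·(-30) = 77
  c_3 = (-3)·(371) + (-2)·(-580) + (0)·(-30) = 47
p = 7; digits c_i = Σ_j d_{ij}·7^j, 0 ≤ d_{ij} < 7:
  c_1 = 132 = 6·7^0 + 4·7^1 + 2·7^2
  c_2 = 77 = 0·7^0 + 4·7^1 + 1·7^2
  c_3 = 47 = 5·7^0 + 6·7^1
Factor λ_0 = (6, 0, 5)
Factor λ_1 = (4, 4, 6)
Factor λ_2 = (2, 1, 0)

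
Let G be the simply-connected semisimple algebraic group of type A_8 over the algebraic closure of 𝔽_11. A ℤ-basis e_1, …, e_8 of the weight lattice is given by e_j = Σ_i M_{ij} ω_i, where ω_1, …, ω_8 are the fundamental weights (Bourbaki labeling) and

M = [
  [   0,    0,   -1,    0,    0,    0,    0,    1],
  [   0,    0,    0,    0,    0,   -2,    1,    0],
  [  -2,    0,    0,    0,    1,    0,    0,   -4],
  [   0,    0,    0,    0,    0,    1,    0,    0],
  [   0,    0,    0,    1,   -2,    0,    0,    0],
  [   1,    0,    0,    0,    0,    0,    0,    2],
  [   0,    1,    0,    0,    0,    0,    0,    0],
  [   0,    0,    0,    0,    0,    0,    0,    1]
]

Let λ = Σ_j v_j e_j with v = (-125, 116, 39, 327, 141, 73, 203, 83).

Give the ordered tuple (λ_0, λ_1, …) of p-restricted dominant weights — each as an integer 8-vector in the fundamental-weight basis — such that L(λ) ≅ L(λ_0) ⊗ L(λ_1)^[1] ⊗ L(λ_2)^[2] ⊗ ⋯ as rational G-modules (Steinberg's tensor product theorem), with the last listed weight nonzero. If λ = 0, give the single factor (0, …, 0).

Converting to the ω-basis (c_i = row i of M dotted with v = (-125, 116, 39, 327, 141, 73, 203, 83)):
  c_1 = (0)·(-125) + (0)·(116) + (-1)·(39) + (0)·(327) + (0)·(141) + (0)·(73) + (0)·(203) + (1)·(83) = 44
  c_2 = (0)·(-125) + (0)·(116) + (0)·(39) + (0)·(327) + (0)·(141) + (-2)·(73) + (1)·(203) + (0)·(83) = 57
  c_3 = (-2)·(-125) + (0)·(116) + (0)·(39) + (0)·(327) + (1)·(141) + (0)·(73) + (0)·(203) + (-4)·(83) = 59
  c_4 = (0)·(-125) + (0)·(116) + (0)·(39) + (0)·(327) + (0)·(141) + (1)·(73) + (0)·(203) + (0)·(83) = 73
  c_5 = (0)·(-125) + (0)·(116) + (0)·(39) + (1)·(327) + (-2)·(141) + (0)·(73) + (0)·(203) + (0)·(83) = 45
  c_6 = (1)·(-125) + (0)·(116) + (0)·(39) + (0)·(327) + (0)·(141) + (0)·(73) + (0)·(203) + (2)·(83) = 41
  c_7 = (0)·(-125) + (1)·(116) + (0)·(39) + (0)·(327) + (0)·(141) + (0)·(73) + (0)·(203) + (0)·(83) = 116
  c_8 = (0)·(-125) + (0)·(116) + (0)·(39) + (0)·(327) + (0)·(141) + (0)·(73) + (0)·(203) + (1)·(83) = 83
Writing each c_i in base p = 11:
  c_1 = 44 = 0·11^0 + 4·11^1
  c_2 = 57 = 2·11^0 + 5·11^1
  c_3 = 59 = 4·11^0 + 5·11^1
  c_4 = 73 = 7·11^0 + 6·11^1
  c_5 = 45 = 1·11^0 + 4·11^1
  c_6 = 41 = 8·11^0 + 3·11^1
  c_7 = 116 = 6·11^0 + 10·11^1
  c_8 = 83 = 6·11^0 + 7·11^1
Factor λ_0 = (0, 2, 4, 7, 1, 8, 6, 6)
Factor λ_1 = (4, 5, 5, 6, 4, 3, 10, 7)

((0, 2, 4, 7, 1, 8, 6, 6), (4, 5, 5, 6, 4, 3, 10, 7))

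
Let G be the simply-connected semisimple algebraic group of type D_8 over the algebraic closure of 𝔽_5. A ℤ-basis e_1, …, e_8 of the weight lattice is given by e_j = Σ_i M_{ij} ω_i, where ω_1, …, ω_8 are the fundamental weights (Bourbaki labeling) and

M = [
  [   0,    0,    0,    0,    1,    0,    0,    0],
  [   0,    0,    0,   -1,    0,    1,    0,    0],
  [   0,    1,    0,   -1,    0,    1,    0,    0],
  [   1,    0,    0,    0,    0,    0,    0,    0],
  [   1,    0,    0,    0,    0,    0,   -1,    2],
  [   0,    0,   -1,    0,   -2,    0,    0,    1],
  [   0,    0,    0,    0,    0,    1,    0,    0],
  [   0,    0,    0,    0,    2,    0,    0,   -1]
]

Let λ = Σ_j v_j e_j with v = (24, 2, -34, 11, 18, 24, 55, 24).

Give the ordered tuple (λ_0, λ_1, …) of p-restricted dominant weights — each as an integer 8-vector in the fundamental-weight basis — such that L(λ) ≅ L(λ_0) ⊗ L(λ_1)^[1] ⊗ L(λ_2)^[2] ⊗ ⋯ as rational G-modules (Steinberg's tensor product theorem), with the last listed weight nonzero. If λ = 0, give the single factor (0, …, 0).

((3, 3, 0, 4, 2, 2, 4, 2), (3, 2, 3, 4, 3, 4, 4, 2))

ω-coordinates c = M·v, v = (24, 2, -34, 11, 18, 24, 55, 24):
  c_1 = (0)·(24) + (0)·(2) + (0)·(-34) + (0)·(11) + (1)·(18) + (0)·(24) + (0)·(55) + (0)·(24) = 18
  c_2 = (0)·(24) + (0)·(2) + (0)·(-34) + (-1)·(11) + (0)·(18) + (1)·(24) + (0)·(55) + (0)·(24) = 13
  c_3 = (0)·(24) + (1)·(2) + (0)·(-34) + (-1)·(11) + (0)·(18) + (1)·(24) + (0)·(55) + (0)·(24) = 15
  c_4 = (1)·(24) + (0)·(2) + (0)·(-34) + (0)·(11) + (0)·(18) + (0)·(24) + (0)·(55) + (0)·(24) = 24
  c_5 = (1)·(24) + (0)·(2) + (0)·(-34) + (0)·(11) + (0)·(18) + (0)·(24) + (-1)·(55) + (2)·(24) = 17
  c_6 = (0)·(24) + (0)·(2) + (-1)·(-34) + (0)·(11) + (-2)·(18) + (0)·(24) + (0)·(55) + (1)·(24) = 22
  c_7 = (0)·(24) + (0)·(2) + (0)·(-34) + (0)·(11) + (0)·(18) + (1)·(24) + (0)·(55) + (0)·(24) = 24
  c_8 = (0)·(24) + (0)·(2) + (0)·(-34) + (0)·(11) + (2)·(18) + (0)·(24) + (0)·(55) + (-1)·(24) = 12
Base-5 expansion of each c_i:
  c_1 = 18 = 3·5^0 + 3·5^1
  c_2 = 13 = 3·5^0 + 2·5^1
  c_3 = 15 = 0·5^0 + 3·5^1
  c_4 = 24 = 4·5^0 + 4·5^1
  c_5 = 17 = 2·5^0 + 3·5^1
  c_6 = 22 = 2·5^0 + 4·5^1
  c_7 = 24 = 4·5^0 + 4·5^1
  c_8 = 12 = 2·5^0 + 2·5^1
p-restricted factor λ_0 = (3, 3, 0, 4, 2, 2, 4, 2)
p-restricted factor λ_1 = (3, 2, 3, 4, 3, 4, 4, 2)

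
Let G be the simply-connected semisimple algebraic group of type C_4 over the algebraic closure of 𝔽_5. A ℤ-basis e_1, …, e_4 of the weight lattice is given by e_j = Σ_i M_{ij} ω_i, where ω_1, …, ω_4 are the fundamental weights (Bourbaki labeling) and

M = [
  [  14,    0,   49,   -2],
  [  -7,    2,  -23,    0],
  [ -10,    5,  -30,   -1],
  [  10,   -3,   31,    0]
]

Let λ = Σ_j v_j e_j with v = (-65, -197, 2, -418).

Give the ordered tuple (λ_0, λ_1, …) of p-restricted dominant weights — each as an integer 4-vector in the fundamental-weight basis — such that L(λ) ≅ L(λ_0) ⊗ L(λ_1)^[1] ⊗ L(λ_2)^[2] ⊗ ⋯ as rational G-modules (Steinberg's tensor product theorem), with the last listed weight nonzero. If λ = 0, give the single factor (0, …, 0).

((4, 0, 3, 3), (4, 3, 4, 0))

Compute c_i = Σ_j M_{ij} v_j with v = (-65, -197, 2, -418):
  c_1 = 14*-65 + 0*-197 + 49*2 + -2*-418 = 24
  c_2 = -7*-65 + 2*-197 + -23*2 + 0*-418 = 15
  c_3 = -10*-65 + 5*-197 + -30*2 + -1*-418 = 23
  c_4 = 10*-65 + -3*-197 + 31*2 + 0*-418 = 3
Expand coordinatewise in base 5:
  c_1 = 24 = 4·5^0 + 4·5^1
  c_2 = 15 = 0·5^0 + 3·5^1
  c_3 = 23 = 3·5^0 + 4·5^1
  c_4 = 3 = 3·5^0
Factor λ_0 = (4, 0, 3, 3)
Factor λ_1 = (4, 3, 4, 0)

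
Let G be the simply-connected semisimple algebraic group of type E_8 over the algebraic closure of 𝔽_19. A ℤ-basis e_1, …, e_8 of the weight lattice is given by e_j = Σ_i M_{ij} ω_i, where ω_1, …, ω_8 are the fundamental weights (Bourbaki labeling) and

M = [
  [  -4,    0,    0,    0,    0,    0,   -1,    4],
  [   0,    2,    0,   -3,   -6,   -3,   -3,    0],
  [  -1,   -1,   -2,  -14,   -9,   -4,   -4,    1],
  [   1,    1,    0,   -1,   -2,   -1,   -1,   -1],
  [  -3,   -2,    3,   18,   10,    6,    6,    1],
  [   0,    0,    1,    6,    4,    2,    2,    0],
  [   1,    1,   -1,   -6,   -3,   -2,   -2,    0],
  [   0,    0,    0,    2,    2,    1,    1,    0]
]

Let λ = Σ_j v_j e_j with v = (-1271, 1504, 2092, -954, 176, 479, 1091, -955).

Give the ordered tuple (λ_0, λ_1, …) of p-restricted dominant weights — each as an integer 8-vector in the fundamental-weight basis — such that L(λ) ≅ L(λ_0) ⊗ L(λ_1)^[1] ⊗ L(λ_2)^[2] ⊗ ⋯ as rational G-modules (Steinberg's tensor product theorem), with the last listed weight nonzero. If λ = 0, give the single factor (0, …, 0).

((2, 9, 6, 11, 1, 3, 7, 14), (9, 5, 6, 11, 7, 11, 10, 0))

Converting to the ω-basis (c_i = row i of M dotted with v = (-1271, 1504, 2092, -954, 176, 479, 1091, -955)):
  c_1 = (-4)·(-1271) + 0·1504 + 0·2092 + (0)·(-954) + 0·176 + 0·479 + (-1)·(1091) + (4)·(-955) = 173
  c_2 = (0)·(-1271) + 2·1504 + 0·2092 + (-3)·(-954) + (-6)·(176) + (-3)·(479) + (-3)·(1091) + (0)·(-955) = 104
  c_3 = (-1)·(-1271) + (-1)·(1504) + (-2)·(2092) + (-14)·(-954) + (-9)·(176) + (-4)·(479) + (-4)·(1091) + (1)·(-955) = 120
  c_4 = (1)·(-1271) + 1·1504 + 0·2092 + (-1)·(-954) + (-2)·(176) + (-1)·(479) + (-1)·(1091) + (-1)·(-955) = 220
  c_5 = (-3)·(-1271) + (-2)·(1504) + 3·2092 + (18)·(-954) + 10·176 + 6·479 + 6·1091 + (1)·(-955) = 134
  c_6 = (0)·(-1271) + 0·1504 + 1·2092 + (6)·(-954) + 4·176 + 2·479 + 2·1091 + (0)·(-955) = 212
  c_7 = (1)·(-1271) + 1·1504 + (-1)·(2092) + (-6)·(-954) + (-3)·(176) + (-2)·(479) + (-2)·(1091) + (0)·(-955) = 197
  c_8 = (0)·(-1271) + 0·1504 + 0·2092 + (2)·(-954) + 2·176 + 1·479 + 1·1091 + (0)·(-955) = 14
Base-19 expansion of each c_i:
  c_1 = 173 = 2·19^0 + 9·19^1
  c_2 = 104 = 9·19^0 + 5·19^1
  c_3 = 120 = 6·19^0 + 6·19^1
  c_4 = 220 = 11·19^0 + 11·19^1
  c_5 = 134 = 1·19^0 + 7·19^1
  c_6 = 212 = 3·19^0 + 11·19^1
  c_7 = 197 = 7·19^0 + 10·19^1
  c_8 = 14 = 14·19^0
p-restricted factor λ_0 = (2, 9, 6, 11, 1, 3, 7, 14)
p-restricted factor λ_1 = (9, 5, 6, 11, 7, 11, 10, 0)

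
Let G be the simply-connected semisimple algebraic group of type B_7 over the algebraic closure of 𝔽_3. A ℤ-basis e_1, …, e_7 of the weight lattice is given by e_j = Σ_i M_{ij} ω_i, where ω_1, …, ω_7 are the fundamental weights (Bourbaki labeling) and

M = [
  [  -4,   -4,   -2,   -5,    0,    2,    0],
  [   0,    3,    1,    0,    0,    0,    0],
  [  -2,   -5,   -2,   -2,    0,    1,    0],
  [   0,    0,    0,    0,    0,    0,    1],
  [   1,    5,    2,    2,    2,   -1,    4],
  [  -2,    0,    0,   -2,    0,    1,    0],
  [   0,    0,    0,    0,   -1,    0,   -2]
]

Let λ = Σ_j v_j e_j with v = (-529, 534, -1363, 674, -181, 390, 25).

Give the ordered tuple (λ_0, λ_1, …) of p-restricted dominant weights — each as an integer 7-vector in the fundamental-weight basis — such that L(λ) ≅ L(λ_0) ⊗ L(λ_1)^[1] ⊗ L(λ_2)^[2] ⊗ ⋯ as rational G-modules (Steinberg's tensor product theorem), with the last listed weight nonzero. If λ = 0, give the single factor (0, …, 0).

ω-coordinates c = M·v, v = (-529, 534, -1363, 674, -181, 390, 25):
  c_1 = (-4)·(-529) + (-4)·(534) + (-2)·(-1363) + (-5)·(674) + (0)·(-181) + (2)·(390) + (0)·(25) = 116
  c_2 = (0)·(-529) + (3)·(534) + (1)·(-1363) + (0)·(674) + (0)·(-181) + (0)·(390) + (0)·(25) = 239
  c_3 = (-2)·(-529) + (-5)·(534) + (-2)·(-1363) + (-2)·(674) + (0)·(-181) + (1)·(390) + (0)·(25) = 156
  c_4 = (0)·(-529) + (0)·(534) + (0)·(-1363) + (0)·(674) + (0)·(-181) + (0)·(390) + (1)·(25) = 25
  c_5 = (1)·(-529) + (5)·(534) + (2)·(-1363) + (2)·(674) + (2)·(-181) + (-1)·(390) + (4)·(25) = 111
  c_6 = (-2)·(-529) + (0)·(534) + (0)·(-1363) + (-2)·(674) + (0)·(-181) + (1)·(390) + (0)·(25) = 100
  c_7 = (0)·(-529) + (0)·(534) + (0)·(-1363) + (0)·(674) + (-1)·(-181) + (0)·(390) + (-2)·(25) = 131
Base-3 expansion of each c_i:
  c_1 = 116 = 2·3^0 + 2·3^1 + 0·3^2 + 1·3^3 + 1·3^4
  c_2 = 239 = 2·3^0 + 1·3^1 + 2·3^2 + 2·3^3 + 2·3^4
  c_3 = 156 = 0·3^0 + 1·3^1 + 2·3^2 + 2·3^3 + 1·3^4
  c_4 = 25 = 1·3^0 + 2·3^1 + 2·3^2
  c_5 = 111 = 0·3^0 + 1·3^1 + 0·3^2 + 1·3^3 + 1·3^4
  c_6 = 100 = 1·3^0 + 0·3^1 + 2·3^2 + 0·3^3 + 1·3^4
  c_7 = 131 = 2·3^0 + 1·3^1 + 2·3^2 + 1·3^3 + 1·3^4
λ_0 = (2, 2, 0, 1, 0, 1, 2)
λ_1 = (2, 1, 1, 2, 1, 0, 1)
λ_2 = (0, 2, 2, 2, 0, 2, 2)
λ_3 = (1, 2, 2, 0, 1, 0, 1)
λ_4 = (1, 2, 1, 0, 1, 1, 1)

((2, 2, 0, 1, 0, 1, 2), (2, 1, 1, 2, 1, 0, 1), (0, 2, 2, 2, 0, 2, 2), (1, 2, 2, 0, 1, 0, 1), (1, 2, 1, 0, 1, 1, 1))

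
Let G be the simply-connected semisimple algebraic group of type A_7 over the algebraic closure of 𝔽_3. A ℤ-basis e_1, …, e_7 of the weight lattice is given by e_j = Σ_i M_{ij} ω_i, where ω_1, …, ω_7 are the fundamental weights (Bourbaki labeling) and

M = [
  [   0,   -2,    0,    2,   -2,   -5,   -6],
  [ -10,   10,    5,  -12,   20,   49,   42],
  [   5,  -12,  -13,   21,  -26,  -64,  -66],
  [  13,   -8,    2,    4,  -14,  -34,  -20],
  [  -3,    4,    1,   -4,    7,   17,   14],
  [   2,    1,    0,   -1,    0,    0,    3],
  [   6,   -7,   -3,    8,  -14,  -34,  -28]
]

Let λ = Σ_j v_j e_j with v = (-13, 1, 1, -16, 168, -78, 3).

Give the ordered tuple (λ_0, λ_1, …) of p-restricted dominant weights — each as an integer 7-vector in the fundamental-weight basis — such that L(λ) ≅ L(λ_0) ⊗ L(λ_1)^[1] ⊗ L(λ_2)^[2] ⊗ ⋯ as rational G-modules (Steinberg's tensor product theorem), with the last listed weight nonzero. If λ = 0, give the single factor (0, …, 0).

((2, 1, 0, 1, 0, 0, 0),)

Converting to the ω-basis (c_i = row i of M dotted with v = (-13, 1, 1, -16, 168, -78, 3)):
  c_1 = (0)·(-13) + (-2)·(1) + (0)·(1) + (2)·(-16) + (-2)·(168) + (-5)·(-78) + (-6)·(3) = 2
  c_2 = (-10)·(-13) + (10)·(1) + (5)·(1) + (-12)·(-16) + (20)·(168) + (49)·(-78) + (42)·(3) = 1
  c_3 = (5)·(-13) + (-12)·(1) + (-13)·(1) + (21)·(-16) + (-26)·(168) + (-64)·(-78) + (-66)·(3) = 0
  c_4 = (13)·(-13) + (-8)·(1) + (2)·(1) + (4)·(-16) + (-14)·(168) + (-34)·(-78) + (-20)·(3) = 1
  c_5 = (-3)·(-13) + (4)·(1) + (1)·(1) + (-4)·(-16) + (7)·(168) + (17)·(-78) + (14)·(3) = 0
  c_6 = (2)·(-13) + (1)·(1) + (0)·(1) + (-1)·(-16) + (0)·(168) + (0)·(-78) + (3)·(3) = 0
  c_7 = (6)·(-13) + (-7)·(1) + (-3)·(1) + (8)·(-16) + (-14)·(168) + (-34)·(-78) + (-28)·(3) = 0
Expand coordinatewise in base 3:
  c_1 = 2 = 2·3^0
  c_2 = 1 = 1·3^0
  c_3 = 0
  c_4 = 1 = 1·3^0
  c_5 = 0
  c_6 = 0
  c_7 = 0
λ_0 = (2, 1, 0, 1, 0, 0, 0)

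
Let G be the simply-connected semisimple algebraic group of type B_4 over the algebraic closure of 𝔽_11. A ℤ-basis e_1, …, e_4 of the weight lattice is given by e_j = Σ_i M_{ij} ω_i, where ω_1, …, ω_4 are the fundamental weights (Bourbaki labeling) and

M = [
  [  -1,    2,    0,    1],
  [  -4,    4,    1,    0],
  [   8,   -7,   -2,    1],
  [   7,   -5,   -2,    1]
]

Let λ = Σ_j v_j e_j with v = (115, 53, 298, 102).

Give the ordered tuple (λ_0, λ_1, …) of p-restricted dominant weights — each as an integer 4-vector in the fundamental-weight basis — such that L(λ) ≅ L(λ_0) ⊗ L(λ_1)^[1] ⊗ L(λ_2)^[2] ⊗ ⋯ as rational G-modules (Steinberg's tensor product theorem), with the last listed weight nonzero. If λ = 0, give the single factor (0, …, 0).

((5, 6, 0, 2), (8, 4, 5, 4))

ω-coordinates c = M·v, v = (115, 53, 298, 102):
  c_1 = -1*115 + 2*53 + 0*298 + 1*102 = 93
  c_2 = -4*115 + 4*53 + 1*298 + 0*102 = 50
  c_3 = 8*115 + -7*53 + -2*298 + 1*102 = 55
  c_4 = 7*115 + -5*53 + -2*298 + 1*102 = 46
Writing each c_i in base p = 11:
  c_1 = 93 = 5·11^0 + 8·11^1
  c_2 = 50 = 6·11^0 + 4·11^1
  c_3 = 55 = 0·11^0 + 5·11^1
  c_4 = 46 = 2·11^0 + 4·11^1
Factor λ_0 = (5, 6, 0, 2)
Factor λ_1 = (8, 4, 5, 4)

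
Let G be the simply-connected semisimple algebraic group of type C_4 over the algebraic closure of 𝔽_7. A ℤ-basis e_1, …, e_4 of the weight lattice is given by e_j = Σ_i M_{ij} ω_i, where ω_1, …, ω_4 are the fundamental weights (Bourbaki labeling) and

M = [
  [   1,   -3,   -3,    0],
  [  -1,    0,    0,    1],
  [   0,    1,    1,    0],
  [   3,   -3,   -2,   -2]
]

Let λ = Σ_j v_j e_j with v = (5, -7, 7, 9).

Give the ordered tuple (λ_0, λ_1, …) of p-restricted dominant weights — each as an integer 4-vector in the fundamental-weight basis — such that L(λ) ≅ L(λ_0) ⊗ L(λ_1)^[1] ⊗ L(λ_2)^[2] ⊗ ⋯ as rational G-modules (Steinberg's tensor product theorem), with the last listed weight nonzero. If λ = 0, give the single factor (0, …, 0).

ω-coordinates c = M·v, v = (5, -7, 7, 9):
  c_1 = 1·5 + (-3)·(-7) + (-3)·(7) + 0·9 = 5
  c_2 = (-1)·(5) + (0)·(-7) + 0·7 + 1·9 = 4
  c_3 = 0·5 + (1)·(-7) + 1·7 + 0·9 = 0
  c_4 = 3·5 + (-3)·(-7) + (-2)·(7) + (-2)·(9) = 4
Expand coordinatewise in base 7:
  c_1 = 5 = 5·7^0
  c_2 = 4 = 4·7^0
  c_3 = 0
  c_4 = 4 = 4·7^0
λ_0 = (5, 4, 0, 4)

((5, 4, 0, 4),)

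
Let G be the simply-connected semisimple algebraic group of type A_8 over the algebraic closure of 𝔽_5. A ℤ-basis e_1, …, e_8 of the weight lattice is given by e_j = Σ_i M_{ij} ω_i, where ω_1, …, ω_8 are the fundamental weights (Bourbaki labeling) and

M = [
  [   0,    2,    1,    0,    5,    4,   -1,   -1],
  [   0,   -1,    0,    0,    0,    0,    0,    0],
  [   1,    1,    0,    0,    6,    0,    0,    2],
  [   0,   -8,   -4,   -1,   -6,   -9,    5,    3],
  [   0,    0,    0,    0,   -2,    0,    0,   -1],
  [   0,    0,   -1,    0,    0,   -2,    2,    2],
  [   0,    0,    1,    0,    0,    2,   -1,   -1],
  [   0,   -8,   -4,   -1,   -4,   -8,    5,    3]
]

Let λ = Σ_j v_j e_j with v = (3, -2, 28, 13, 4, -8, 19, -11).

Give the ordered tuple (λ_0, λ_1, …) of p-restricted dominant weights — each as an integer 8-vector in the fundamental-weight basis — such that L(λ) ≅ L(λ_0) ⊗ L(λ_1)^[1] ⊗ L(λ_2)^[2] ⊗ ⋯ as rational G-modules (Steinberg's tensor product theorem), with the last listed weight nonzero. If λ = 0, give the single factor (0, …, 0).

In the fundamental-weight basis, λ has coordinates c = M·v (v = (3, -2, 28, 13, 4, -8, 19, -11)):
  c_1 = (0)·(3) + (2)·(-2) + (1)·(28) + (0)·(13) + (5)·(4) + (4)·(-8) + (-1)·(19) + (-1)·(-11) = 4
  c_2 = (0)·(3) + (-1)·(-2) + (0)·(28) + (0)·(13) + (0)·(4) + (0)·(-8) + (0)·(19) + (0)·(-11) = 2
  c_3 = (1)·(3) + (1)·(-2) + (0)·(28) + (0)·(13) + (6)·(4) + (0)·(-8) + (0)·(19) + (2)·(-11) = 3
  c_4 = (0)·(3) + (-8)·(-2) + (-4)·(28) + (-1)·(13) + (-6)·(4) + (-9)·(-8) + (5)·(19) + (3)·(-11) = 1
  c_5 = (0)·(3) + (0)·(-2) + (0)·(28) + (0)·(13) + (-2)·(4) + (0)·(-8) + (0)·(19) + (-1)·(-11) = 3
  c_6 = (0)·(3) + (0)·(-2) + (-1)·(28) + (0)·(13) + (0)·(4) + (-2)·(-8) + (2)·(19) + (2)·(-11) = 4
  c_7 = (0)·(3) + (0)·(-2) + (1)·(28) + (0)·(13) + (0)·(4) + (2)·(-8) + (-1)·(19) + (-1)·(-11) = 4
  c_8 = (0)·(3) + (-8)·(-2) + (-4)·(28) + (-1)·(13) + (-4)·(4) + (-8)·(-8) + (5)·(19) + (3)·(-11) = 1
Base-5 expansion of each c_i:
  c_1 = 4 = 4·5^0
  c_2 = 2 = 2·5^0
  c_3 = 3 = 3·5^0
  c_4 = 1 = 1·5^0
  c_5 = 3 = 3·5^0
  c_6 = 4 = 4·5^0
  c_7 = 4 = 4·5^0
  c_8 = 1 = 1·5^0
Factor λ_0 = (4, 2, 3, 1, 3, 4, 4, 1)

((4, 2, 3, 1, 3, 4, 4, 1),)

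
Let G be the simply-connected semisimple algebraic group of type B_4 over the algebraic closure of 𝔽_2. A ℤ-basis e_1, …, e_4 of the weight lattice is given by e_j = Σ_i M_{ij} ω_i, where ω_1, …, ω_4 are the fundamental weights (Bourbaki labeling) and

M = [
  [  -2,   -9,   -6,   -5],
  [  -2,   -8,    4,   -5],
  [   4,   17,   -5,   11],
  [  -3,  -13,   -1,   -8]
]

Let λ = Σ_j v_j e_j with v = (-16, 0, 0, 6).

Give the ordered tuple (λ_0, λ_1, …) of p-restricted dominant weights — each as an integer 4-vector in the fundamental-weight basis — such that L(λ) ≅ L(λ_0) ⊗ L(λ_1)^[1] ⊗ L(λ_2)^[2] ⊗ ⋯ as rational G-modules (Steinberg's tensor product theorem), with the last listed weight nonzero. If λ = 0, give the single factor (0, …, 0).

((0, 0, 0, 0), (1, 1, 1, 0))

Converting to the ω-basis (c_i = row i of M dotted with v = (-16, 0, 0, 6)):
  c_1 = (-2)·(-16) + (-9)·(0) + (-6)·(0) + (-5)·(6) = 2
  c_2 = (-2)·(-16) + (-8)·(0) + (4)·(0) + (-5)·(6) = 2
  c_3 = (4)·(-16) + (17)·(0) + (-5)·(0) + (11)·(6) = 2
  c_4 = (-3)·(-16) + (-13)·(0) + (-1)·(0) + (-8)·(6) = 0
Base-2 expansion of each c_i:
  c_1 = 2 = 0·2^0 + 1·2^1
  c_2 = 2 = 0·2^0 + 1·2^1
  c_3 = 2 = 0·2^0 + 1·2^1
  c_4 = 0
p-restricted factor λ_0 = (0, 0, 0, 0)
p-restricted factor λ_1 = (1, 1, 1, 0)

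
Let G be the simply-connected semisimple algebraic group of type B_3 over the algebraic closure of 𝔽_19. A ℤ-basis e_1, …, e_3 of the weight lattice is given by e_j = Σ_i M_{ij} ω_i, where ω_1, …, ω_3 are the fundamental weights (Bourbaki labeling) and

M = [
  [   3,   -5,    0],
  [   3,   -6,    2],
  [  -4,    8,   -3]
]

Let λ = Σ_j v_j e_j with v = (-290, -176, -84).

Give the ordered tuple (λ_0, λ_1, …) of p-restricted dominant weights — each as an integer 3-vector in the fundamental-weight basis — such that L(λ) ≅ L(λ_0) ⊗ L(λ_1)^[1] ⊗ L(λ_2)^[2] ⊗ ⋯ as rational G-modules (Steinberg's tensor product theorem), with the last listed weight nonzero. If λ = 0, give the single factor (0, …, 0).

Change of basis e → ω: c = M·v where v = (-290, -176, -84):
  c_1 = (3)·(-290) + (-5)·(-176) + (0)·(-84) = 10
  c_2 = (3)·(-290) + (-6)·(-176) + (2)·(-84) = 18
  c_3 = (-4)·(-290) + (8)·(-176) + (-3)·(-84) = 4
p = 19; digits c_i = Σ_j d_{ij}·19^j, 0 ≤ d_{ij} < 19:
  c_1 = 10 = 10·19^0
  c_2 = 18 = 18·19^0
  c_3 = 4 = 4·19^0
Factor λ_0 = (10, 18, 4)

((10, 18, 4),)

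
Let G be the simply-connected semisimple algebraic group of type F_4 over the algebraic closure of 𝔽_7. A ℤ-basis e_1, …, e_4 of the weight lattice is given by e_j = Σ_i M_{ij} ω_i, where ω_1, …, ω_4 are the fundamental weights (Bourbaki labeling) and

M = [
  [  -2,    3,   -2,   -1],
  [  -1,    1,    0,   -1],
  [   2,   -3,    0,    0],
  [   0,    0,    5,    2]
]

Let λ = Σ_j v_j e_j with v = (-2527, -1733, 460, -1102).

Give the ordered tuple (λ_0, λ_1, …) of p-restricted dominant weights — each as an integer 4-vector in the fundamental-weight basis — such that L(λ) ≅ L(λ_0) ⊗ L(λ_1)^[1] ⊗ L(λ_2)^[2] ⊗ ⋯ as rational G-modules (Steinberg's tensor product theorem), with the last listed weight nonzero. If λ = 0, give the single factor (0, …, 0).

Change of basis e → ω: c = M·v where v = (-2527, -1733, 460, -1102):
  c_1 = (-2)·(-2527) + (3)·(-1733) + (-2)·(460) + (-1)·(-1102) = 37
  c_2 = (-1)·(-2527) + (1)·(-1733) + (0)·(460) + (-1)·(-1102) = 1896
  c_3 = (2)·(-2527) + (-3)·(-1733) + (0)·(460) + (0)·(-1102) = 145
  c_4 = (0)·(-2527) + (0)·(-1733) + (5)·(460) + (2)·(-1102) = 96
p = 7; digits c_i = Σ_j d_{ij}·7^j, 0 ≤ d_{ij} < 7:
  c_1 = 37 = 2·7^0 + 5·7^1
  c_2 = 1896 = 6·7^0 + 4·7^1 + 3·7^2 + 5·7^3
  c_3 = 145 = 5·7^0 + 6·7^1 + 2·7^2
  c_4 = 96 = 5·7^0 + 6·7^1 + 1·7^2
p-restricted factor λ_0 = (2, 6, 5, 5)
p-restricted factor λ_1 = (5, 4, 6, 6)
p-restricted factor λ_2 = (0, 3, 2, 1)
p-restricted factor λ_3 = (0, 5, 0, 0)

((2, 6, 5, 5), (5, 4, 6, 6), (0, 3, 2, 1), (0, 5, 0, 0))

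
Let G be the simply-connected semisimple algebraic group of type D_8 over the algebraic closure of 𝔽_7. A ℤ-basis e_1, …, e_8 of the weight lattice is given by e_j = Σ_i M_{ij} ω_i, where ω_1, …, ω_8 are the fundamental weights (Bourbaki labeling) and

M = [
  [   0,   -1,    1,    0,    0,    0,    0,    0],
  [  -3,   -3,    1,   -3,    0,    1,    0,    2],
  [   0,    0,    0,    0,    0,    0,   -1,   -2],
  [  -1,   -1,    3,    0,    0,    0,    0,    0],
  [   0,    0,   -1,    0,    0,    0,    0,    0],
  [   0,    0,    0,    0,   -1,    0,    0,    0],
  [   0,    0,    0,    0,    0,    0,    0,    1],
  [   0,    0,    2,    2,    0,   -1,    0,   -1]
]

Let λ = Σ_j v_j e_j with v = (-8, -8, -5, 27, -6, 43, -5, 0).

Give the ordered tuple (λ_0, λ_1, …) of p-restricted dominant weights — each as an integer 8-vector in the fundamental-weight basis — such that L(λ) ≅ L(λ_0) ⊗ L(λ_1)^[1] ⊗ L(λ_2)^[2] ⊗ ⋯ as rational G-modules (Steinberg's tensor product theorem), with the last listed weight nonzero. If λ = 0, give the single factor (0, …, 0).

((3, 5, 5, 1, 5, 6, 0, 1),)

Change of basis e → ω: c = M·v where v = (-8, -8, -5, 27, -6, 43, -5, 0):
  c_1 = (0)·(-8) + (-1)·(-8) + (1)·(-5) + (0)·(27) + (0)·(-6) + (0)·(43) + (0)·(-5) + (0)·(0) = 3
  c_2 = (-3)·(-8) + (-3)·(-8) + (1)·(-5) + (-3)·(27) + (0)·(-6) + (1)·(43) + (0)·(-5) + (2)·(0) = 5
  c_3 = (0)·(-8) + (0)·(-8) + (0)·(-5) + (0)·(27) + (0)·(-6) + (0)·(43) + (-1)·(-5) + (-2)·(0) = 5
  c_4 = (-1)·(-8) + (-1)·(-8) + (3)·(-5) + (0)·(27) + (0)·(-6) + (0)·(43) + (0)·(-5) + (0)·(0) = 1
  c_5 = (0)·(-8) + (0)·(-8) + (-1)·(-5) + (0)·(27) + (0)·(-6) + (0)·(43) + (0)·(-5) + (0)·(0) = 5
  c_6 = (0)·(-8) + (0)·(-8) + (0)·(-5) + (0)·(27) + (-1)·(-6) + (0)·(43) + (0)·(-5) + (0)·(0) = 6
  c_7 = (0)·(-8) + (0)·(-8) + (0)·(-5) + (0)·(27) + (0)·(-6) + (0)·(43) + (0)·(-5) + (1)·(0) = 0
  c_8 = (0)·(-8) + (0)·(-8) + (2)·(-5) + (2)·(27) + (0)·(-6) + (-1)·(43) + (0)·(-5) + (-1)·(0) = 1
p = 7; digits c_i = Σ_j d_{ij}·7^j, 0 ≤ d_{ij} < 7:
  c_1 = 3 = 3·7^0
  c_2 = 5 = 5·7^0
  c_3 = 5 = 5·7^0
  c_4 = 1 = 1·7^0
  c_5 = 5 = 5·7^0
  c_6 = 6 = 6·7^0
  c_7 = 0
  c_8 = 1 = 1·7^0
p-restricted factor λ_0 = (3, 5, 5, 1, 5, 6, 0, 1)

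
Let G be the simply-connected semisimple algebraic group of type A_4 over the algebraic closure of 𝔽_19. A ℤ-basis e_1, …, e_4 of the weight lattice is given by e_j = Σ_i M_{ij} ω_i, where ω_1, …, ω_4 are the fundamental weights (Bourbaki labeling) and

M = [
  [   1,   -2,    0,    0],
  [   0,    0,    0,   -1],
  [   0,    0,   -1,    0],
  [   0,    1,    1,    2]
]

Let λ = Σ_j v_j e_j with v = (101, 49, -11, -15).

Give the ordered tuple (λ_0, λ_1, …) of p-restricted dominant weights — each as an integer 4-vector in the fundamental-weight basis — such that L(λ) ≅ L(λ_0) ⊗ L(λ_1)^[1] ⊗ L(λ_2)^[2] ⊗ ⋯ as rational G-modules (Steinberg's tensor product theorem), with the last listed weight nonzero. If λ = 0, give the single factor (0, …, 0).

Converting to the ω-basis (c_i = row i of M dotted with v = (101, 49, -11, -15)):
  c_1 = 1*101 + -2*49 + 0*-11 + 0*-15 = 3
  c_2 = 0*101 + 0*49 + 0*-11 + -1*-15 = 15
  c_3 = 0*101 + 0*49 + -1*-11 + 0*-15 = 11
  c_4 = 0*101 + 1*49 + 1*-11 + 2*-15 = 8
Base-19 expansion of each c_i:
  c_1 = 3 = 3·19^0
  c_2 = 15 = 15·19^0
  c_3 = 11 = 11·19^0
  c_4 = 8 = 8·19^0
λ_0 = (3, 15, 11, 8)

((3, 15, 11, 8),)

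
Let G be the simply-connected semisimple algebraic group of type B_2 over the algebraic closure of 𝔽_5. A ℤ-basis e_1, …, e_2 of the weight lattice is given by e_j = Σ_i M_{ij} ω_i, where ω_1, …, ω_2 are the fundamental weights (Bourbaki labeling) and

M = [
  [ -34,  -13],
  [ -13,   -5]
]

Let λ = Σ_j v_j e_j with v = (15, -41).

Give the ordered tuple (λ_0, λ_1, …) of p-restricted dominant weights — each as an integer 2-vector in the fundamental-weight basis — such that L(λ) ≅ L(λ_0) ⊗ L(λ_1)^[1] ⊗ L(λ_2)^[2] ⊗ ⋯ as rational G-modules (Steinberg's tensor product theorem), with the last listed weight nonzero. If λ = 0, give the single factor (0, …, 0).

In the fundamental-weight basis, λ has coordinates c = M·v (v = (15, -41)):
  c_1 = (-34)·(15) + (-13)·(-41) = 23
  c_2 = (-13)·(15) + (-5)·(-41) = 10
Base-5 expansion of each c_i:
  c_1 = 23 = 3·5^0 + 4·5^1
  c_2 = 10 = 0·5^0 + 2·5^1
Factor λ_0 = (3, 0)
Factor λ_1 = (4, 2)

((3, 0), (4, 2))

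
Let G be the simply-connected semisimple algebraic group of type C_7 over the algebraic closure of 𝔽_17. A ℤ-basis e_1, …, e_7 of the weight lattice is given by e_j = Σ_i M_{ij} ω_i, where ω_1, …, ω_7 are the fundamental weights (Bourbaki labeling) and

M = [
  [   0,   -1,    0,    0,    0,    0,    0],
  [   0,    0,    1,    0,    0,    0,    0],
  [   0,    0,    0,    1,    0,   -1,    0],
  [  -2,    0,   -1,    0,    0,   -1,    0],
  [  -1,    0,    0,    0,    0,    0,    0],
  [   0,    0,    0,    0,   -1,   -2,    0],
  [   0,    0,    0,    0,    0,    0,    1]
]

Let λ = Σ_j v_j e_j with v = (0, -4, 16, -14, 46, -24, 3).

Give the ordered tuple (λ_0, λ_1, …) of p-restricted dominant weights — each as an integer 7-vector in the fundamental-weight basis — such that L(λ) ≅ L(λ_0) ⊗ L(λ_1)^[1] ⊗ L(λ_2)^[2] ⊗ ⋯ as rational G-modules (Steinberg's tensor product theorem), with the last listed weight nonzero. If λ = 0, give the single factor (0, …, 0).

ω-coordinates c = M·v, v = (0, -4, 16, -14, 46, -24, 3):
  c_1 = 0*0 + -1*-4 + 0*16 + 0*-14 + 0*46 + 0*-24 + 0*3 = 4
  c_2 = 0*0 + 0*-4 + 1*16 + 0*-14 + 0*46 + 0*-24 + 0*3 = 16
  c_3 = 0*0 + 0*-4 + 0*16 + 1*-14 + 0*46 + -1*-24 + 0*3 = 10
  c_4 = -2*0 + 0*-4 + -1*16 + 0*-14 + 0*46 + -1*-24 + 0*3 = 8
  c_5 = -1*0 + 0*-4 + 0*16 + 0*-14 + 0*46 + 0*-24 + 0*3 = 0
  c_6 = 0*0 + 0*-4 + 0*16 + 0*-14 + -1*46 + -2*-24 + 0*3 = 2
  c_7 = 0*0 + 0*-4 + 0*16 + 0*-14 + 0*46 + 0*-24 + 1*3 = 3
Expand coordinatewise in base 17:
  c_1 = 4 = 4·17^0
  c_2 = 16 = 16·17^0
  c_3 = 10 = 10·17^0
  c_4 = 8 = 8·17^0
  c_5 = 0
  c_6 = 2 = 2·17^0
  c_7 = 3 = 3·17^0
p-restricted factor λ_0 = (4, 16, 10, 8, 0, 2, 3)

((4, 16, 10, 8, 0, 2, 3),)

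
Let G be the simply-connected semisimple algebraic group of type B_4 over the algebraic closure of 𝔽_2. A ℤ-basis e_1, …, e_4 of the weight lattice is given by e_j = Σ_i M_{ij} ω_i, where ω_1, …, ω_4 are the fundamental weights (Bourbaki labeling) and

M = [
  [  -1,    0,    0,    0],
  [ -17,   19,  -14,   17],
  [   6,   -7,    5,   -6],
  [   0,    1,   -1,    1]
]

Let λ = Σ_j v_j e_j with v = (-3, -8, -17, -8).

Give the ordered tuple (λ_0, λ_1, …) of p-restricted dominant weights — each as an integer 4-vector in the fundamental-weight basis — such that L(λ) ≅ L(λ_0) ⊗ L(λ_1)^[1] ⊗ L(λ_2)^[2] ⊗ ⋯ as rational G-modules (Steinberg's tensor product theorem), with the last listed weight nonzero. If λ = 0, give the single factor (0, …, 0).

((1, 1, 1, 1), (1, 0, 0, 0))

ω-coordinates c = M·v, v = (-3, -8, -17, -8):
  c_1 = (-1)·(-3) + (0)·(-8) + (0)·(-17) + (0)·(-8) = 3
  c_2 = (-17)·(-3) + (19)·(-8) + (-14)·(-17) + (17)·(-8) = 1
  c_3 = (6)·(-3) + (-7)·(-8) + (5)·(-17) + (-6)·(-8) = 1
  c_4 = (0)·(-3) + (1)·(-8) + (-1)·(-17) + (1)·(-8) = 1
Expand coordinatewise in base 2:
  c_1 = 3 = 1·2^0 + 1·2^1
  c_2 = 1 = 1·2^0
  c_3 = 1 = 1·2^0
  c_4 = 1 = 1·2^0
λ_0 = (1, 1, 1, 1)
λ_1 = (1, 0, 0, 0)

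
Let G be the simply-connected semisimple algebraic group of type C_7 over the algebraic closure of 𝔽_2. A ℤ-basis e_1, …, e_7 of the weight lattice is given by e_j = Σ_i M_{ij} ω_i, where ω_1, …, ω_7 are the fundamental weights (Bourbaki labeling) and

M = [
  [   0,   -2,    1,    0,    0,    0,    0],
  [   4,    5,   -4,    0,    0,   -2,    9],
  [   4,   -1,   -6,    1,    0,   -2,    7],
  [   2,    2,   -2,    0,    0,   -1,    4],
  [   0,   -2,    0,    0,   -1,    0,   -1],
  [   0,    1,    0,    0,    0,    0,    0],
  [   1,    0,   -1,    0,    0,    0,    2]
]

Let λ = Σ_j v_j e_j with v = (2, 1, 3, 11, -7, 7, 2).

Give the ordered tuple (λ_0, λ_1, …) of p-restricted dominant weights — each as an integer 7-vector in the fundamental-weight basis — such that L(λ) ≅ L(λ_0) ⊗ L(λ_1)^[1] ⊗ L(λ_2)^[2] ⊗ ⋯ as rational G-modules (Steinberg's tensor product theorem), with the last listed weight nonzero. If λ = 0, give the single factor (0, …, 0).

ω-coordinates c = M·v, v = (2, 1, 3, 11, -7, 7, 2):
  c_1 = 0·2 + (-2)·(1) + 1·3 + 0·11 + (0)·(-7) + 0·7 + 0·2 = 1
  c_2 = 4·2 + 5·1 + (-4)·(3) + 0·11 + (0)·(-7) + (-2)·(7) + 9·2 = 5
  c_3 = 4·2 + (-1)·(1) + (-6)·(3) + 1·11 + (0)·(-7) + (-2)·(7) + 7·2 = 0
  c_4 = 2·2 + 2·1 + (-2)·(3) + 0·11 + (0)·(-7) + (-1)·(7) + 4·2 = 1
  c_5 = 0·2 + (-2)·(1) + 0·3 + 0·11 + (-1)·(-7) + 0·7 + (-1)·(2) = 3
  c_6 = 0·2 + 1·1 + 0·3 + 0·11 + (0)·(-7) + 0·7 + 0·2 = 1
  c_7 = 1·2 + 0·1 + (-1)·(3) + 0·11 + (0)·(-7) + 0·7 + 2·2 = 3
Expand coordinatewise in base 2:
  c_1 = 1 = 1·2^0
  c_2 = 5 = 1·2^0 + 0·2^1 + 1·2^2
  c_3 = 0
  c_4 = 1 = 1·2^0
  c_5 = 3 = 1·2^0 + 1·2^1
  c_6 = 1 = 1·2^0
  c_7 = 3 = 1·2^0 + 1·2^1
p-restricted factor λ_0 = (1, 1, 0, 1, 1, 1, 1)
p-restricted factor λ_1 = (0, 0, 0, 0, 1, 0, 1)
p-restricted factor λ_2 = (0, 1, 0, 0, 0, 0, 0)

((1, 1, 0, 1, 1, 1, 1), (0, 0, 0, 0, 1, 0, 1), (0, 1, 0, 0, 0, 0, 0))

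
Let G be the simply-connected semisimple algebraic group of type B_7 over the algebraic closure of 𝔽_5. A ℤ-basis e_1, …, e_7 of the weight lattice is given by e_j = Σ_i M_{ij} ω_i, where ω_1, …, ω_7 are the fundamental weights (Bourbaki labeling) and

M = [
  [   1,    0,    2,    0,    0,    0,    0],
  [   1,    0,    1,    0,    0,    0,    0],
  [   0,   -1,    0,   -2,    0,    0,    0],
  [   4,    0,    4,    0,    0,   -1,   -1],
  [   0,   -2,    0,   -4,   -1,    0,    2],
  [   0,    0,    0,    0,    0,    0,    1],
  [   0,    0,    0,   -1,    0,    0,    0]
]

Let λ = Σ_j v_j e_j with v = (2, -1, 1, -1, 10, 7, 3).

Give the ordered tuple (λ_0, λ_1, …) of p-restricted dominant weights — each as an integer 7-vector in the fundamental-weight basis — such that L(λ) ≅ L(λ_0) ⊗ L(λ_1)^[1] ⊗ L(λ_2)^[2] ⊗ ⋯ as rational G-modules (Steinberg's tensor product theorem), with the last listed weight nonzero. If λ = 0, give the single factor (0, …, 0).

ω-coordinates c = M·v, v = (2, -1, 1, -1, 10, 7, 3):
  c_1 = 1·2 + (0)·(-1) + 2·1 + (0)·(-1) + 0·10 + 0·7 + 0·3 = 4
  c_2 = 1·2 + (0)·(-1) + 1·1 + (0)·(-1) + 0·10 + 0·7 + 0·3 = 3
  c_3 = 0·2 + (-1)·(-1) + 0·1 + (-2)·(-1) + 0·10 + 0·7 + 0·3 = 3
  c_4 = 4·2 + (0)·(-1) + 4·1 + (0)·(-1) + 0·10 + (-1)·(7) + (-1)·(3) = 2
  c_5 = 0·2 + (-2)·(-1) + 0·1 + (-4)·(-1) + (-1)·(10) + 0·7 + 2·3 = 2
  c_6 = 0·2 + (0)·(-1) + 0·1 + (0)·(-1) + 0·10 + 0·7 + 1·3 = 3
  c_7 = 0·2 + (0)·(-1) + 0·1 + (-1)·(-1) + 0·10 + 0·7 + 0·3 = 1
p = 5; digits c_i = Σ_j d_{ij}·5^j, 0 ≤ d_{ij} < 5:
  c_1 = 4 = 4·5^0
  c_2 = 3 = 3·5^0
  c_3 = 3 = 3·5^0
  c_4 = 2 = 2·5^0
  c_5 = 2 = 2·5^0
  c_6 = 3 = 3·5^0
  c_7 = 1 = 1·5^0
Factor λ_0 = (4, 3, 3, 2, 2, 3, 1)

((4, 3, 3, 2, 2, 3, 1),)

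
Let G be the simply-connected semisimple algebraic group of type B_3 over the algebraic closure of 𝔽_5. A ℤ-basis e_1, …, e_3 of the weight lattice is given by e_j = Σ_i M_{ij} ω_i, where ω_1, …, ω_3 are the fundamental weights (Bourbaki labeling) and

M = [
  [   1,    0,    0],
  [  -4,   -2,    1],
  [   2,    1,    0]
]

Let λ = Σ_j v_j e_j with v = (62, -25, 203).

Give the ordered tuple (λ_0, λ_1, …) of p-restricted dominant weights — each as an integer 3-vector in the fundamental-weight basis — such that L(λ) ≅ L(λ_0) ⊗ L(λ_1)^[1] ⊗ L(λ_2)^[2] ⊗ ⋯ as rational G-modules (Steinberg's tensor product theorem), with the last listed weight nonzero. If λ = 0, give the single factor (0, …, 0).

In the fundamental-weight basis, λ has coordinates c = M·v (v = (62, -25, 203)):
  c_1 = 1*62 + 0*-25 + 0*203 = 62
  c_2 = -4*62 + -2*-25 + 1*203 = 5
  c_3 = 2*62 + 1*-25 + 0*203 = 99
Base-5 expansion of each c_i:
  c_1 = 62 = 2·5^0 + 2·5^1 + 2·5^2
  c_2 = 5 = 0·5^0 + 1·5^1
  c_3 = 99 = 4·5^0 + 4·5^1 + 3·5^2
p-restricted factor λ_0 = (2, 0, 4)
p-restricted factor λ_1 = (2, 1, 4)
p-restricted factor λ_2 = (2, 0, 3)

((2, 0, 4), (2, 1, 4), (2, 0, 3))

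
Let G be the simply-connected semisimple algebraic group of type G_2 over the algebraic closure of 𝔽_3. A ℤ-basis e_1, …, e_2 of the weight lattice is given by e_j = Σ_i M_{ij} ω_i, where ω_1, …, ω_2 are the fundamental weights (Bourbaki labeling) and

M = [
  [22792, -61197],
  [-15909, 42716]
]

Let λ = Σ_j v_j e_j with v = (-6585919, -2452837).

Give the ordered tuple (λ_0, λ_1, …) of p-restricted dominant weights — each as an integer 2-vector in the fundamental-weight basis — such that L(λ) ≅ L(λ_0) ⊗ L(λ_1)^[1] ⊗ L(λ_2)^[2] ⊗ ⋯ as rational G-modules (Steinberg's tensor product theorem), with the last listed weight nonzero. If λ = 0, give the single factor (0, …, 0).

((2, 1), (1, 2), (1, 2), (1, 2))

In the fundamental-weight basis, λ has coordinates c = M·v (v = (-6585919, -2452837)):
  c_1 = 22792*-6585919 + -61197*-2452837 = 41
  c_2 = -15909*-6585919 + 42716*-2452837 = 79
Base-3 expansion of each c_i:
  c_1 = 41 = 2·3^0 + 1·3^1 + 1·3^2 + 1·3^3
  c_2 = 79 = 1·3^0 + 2·3^1 + 2·3^2 + 2·3^3
p-restricted factor λ_0 = (2, 1)
p-restricted factor λ_1 = (1, 2)
p-restricted factor λ_2 = (1, 2)
p-restricted factor λ_3 = (1, 2)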